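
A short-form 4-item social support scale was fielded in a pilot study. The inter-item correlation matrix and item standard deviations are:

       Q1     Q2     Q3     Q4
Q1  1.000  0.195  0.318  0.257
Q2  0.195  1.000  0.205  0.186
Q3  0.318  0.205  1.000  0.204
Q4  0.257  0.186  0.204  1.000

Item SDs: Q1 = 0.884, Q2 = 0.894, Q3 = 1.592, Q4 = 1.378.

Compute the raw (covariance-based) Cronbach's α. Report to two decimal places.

Cronbach's α = 0.51

Σσ²ᵢ = 0.884² + 0.894² + 1.592² + 1.378² = 6.0140
Covariances σ_ij = r_ij · s_i · s_j:
  σ(Q1,Q2) = 0.195 × 0.884 × 0.894 = 0.1541
  σ(Q1,Q3) = 0.318 × 0.884 × 1.592 = 0.4475
  σ(Q1,Q4) = 0.257 × 0.884 × 1.378 = 0.3131
  σ(Q2,Q3) = 0.205 × 0.894 × 1.592 = 0.2918
  σ(Q2,Q4) = 0.186 × 0.894 × 1.378 = 0.2291
  σ(Q3,Q4) = 0.204 × 1.592 × 1.378 = 0.4475
σ²_T = Σσ²ᵢ + 2·Σσ_ij = 6.0140 + 2 × 1.8831 = 9.7802
α = (4/3)·(1 − 6.0140/9.7802) = 0.51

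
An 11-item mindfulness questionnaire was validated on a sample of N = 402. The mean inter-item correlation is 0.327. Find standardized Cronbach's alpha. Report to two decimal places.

standardized Cronbach's alpha = 0.84

Standardized α = k·r̄ / (1 + (k−1)·r̄) = 11 × 0.327 / (1 + 10 × 0.327)
  = 3.5970 / 4.2700 = 0.84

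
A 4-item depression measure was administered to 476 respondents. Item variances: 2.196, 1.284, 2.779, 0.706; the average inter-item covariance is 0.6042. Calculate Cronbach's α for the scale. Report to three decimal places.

α = 0.680

Σσᵢ² = 2.196 + 1.284 + 2.779 + 0.706 = 6.965
Sum of the 6 distinct covariances = 6 × 0.6042 = 3.6252
σ²_total = Σσᵢ² + 2·Σcov = 6.965 + 2 × 3.6252 = 14.2154
α = (4/3)·(1 − 6.965/14.2154) = 0.680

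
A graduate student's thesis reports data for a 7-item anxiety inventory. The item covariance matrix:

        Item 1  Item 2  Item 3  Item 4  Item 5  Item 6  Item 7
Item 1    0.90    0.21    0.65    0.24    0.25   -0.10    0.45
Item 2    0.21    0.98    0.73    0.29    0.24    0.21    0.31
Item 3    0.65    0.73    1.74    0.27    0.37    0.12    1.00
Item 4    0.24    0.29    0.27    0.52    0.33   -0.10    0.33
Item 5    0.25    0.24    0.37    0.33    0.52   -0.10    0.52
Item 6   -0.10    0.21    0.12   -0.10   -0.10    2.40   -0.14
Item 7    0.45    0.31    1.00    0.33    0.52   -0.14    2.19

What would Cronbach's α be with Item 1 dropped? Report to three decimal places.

Remaining items: Item 2, Item 3, Item 4, Item 5, Item 6, Item 7 (k = 6).
Σσ²ᵢ = 0.98 + 1.74 + 0.52 + 0.52 + 2.40 + 2.19 = 8.35
total variance = 8.35 + 2 × 4.38 = 17.11
α (item deleted) = (6/5)·(1 − 8.35/17.11) = 0.614

α = 0.614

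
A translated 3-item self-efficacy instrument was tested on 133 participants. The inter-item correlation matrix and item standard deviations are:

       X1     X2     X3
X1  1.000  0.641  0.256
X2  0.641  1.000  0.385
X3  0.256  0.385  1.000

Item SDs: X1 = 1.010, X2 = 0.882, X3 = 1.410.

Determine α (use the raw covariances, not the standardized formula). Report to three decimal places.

Σσ²ᵢ = 1.010² + 0.882² + 1.410² = 3.7861
Covariances σ_ij = r_ij · s_i · s_j:
  σ(X1,X2) = 0.641 × 1.010 × 0.882 = 0.5710
  σ(X1,X3) = 0.256 × 1.010 × 1.410 = 0.3646
  σ(X2,X3) = 0.385 × 0.882 × 1.410 = 0.4788
σ²_T = Σσ²ᵢ + 2·Σσ_ij = 3.7861 + 2 × 1.4144 = 6.6149
α = (3/2)·(1 − 3.7861/6.6149) = 0.641

α = 0.641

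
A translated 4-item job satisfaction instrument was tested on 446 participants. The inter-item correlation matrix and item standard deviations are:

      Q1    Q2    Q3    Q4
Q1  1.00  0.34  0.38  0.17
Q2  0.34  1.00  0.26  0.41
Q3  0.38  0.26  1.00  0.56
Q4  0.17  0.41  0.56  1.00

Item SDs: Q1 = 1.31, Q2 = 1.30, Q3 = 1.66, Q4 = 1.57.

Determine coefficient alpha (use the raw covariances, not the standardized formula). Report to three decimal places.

α = 0.689

Σσ²ᵢ = 1.31² + 1.30² + 1.66² + 1.57² = 8.6266
Covariances σ_ij = r_ij · s_i · s_j:
  σ(Q1,Q2) = 0.34 × 1.31 × 1.30 = 0.5790
  σ(Q1,Q3) = 0.38 × 1.31 × 1.66 = 0.8263
  σ(Q1,Q4) = 0.17 × 1.31 × 1.57 = 0.3496
  σ(Q2,Q3) = 0.26 × 1.30 × 1.66 = 0.5611
  σ(Q2,Q4) = 0.41 × 1.30 × 1.57 = 0.8368
  σ(Q3,Q4) = 0.56 × 1.66 × 1.57 = 1.4595
σ²_T = Σσ²ᵢ + 2·Σσ_ij = 8.6266 + 2 × 4.6123 = 17.8512
α = (4/3)·(1 − 8.6266/17.8512) = 0.689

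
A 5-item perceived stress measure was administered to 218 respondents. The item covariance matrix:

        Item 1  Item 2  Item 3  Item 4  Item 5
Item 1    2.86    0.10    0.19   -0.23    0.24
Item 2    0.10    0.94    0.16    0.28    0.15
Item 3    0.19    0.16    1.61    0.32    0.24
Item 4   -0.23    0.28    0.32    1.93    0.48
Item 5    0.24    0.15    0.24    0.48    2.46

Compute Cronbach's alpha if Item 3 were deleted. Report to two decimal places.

Cronbach's alpha = 0.27

Remaining items: Item 1, Item 2, Item 4, Item 5 (k = 4).
ΣVar(i) = 2.86 + 0.94 + 1.93 + 2.46 = 8.19
σ²_total = 8.19 + 2 × 1.02 = 10.23
α (item deleted) = (4/3)·(1 − 8.19/10.23) = 0.27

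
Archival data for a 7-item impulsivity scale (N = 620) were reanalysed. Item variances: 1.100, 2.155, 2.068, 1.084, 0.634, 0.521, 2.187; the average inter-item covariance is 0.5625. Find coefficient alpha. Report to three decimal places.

ΣVar(i) = 1.100 + 2.155 + 2.068 + 1.084 + 0.634 + 0.521 + 2.187 = 9.749
Sum of the 21 distinct covariances = 21 × 0.5625 = 11.8125
total variance = ΣVar(i) + 2·Σcov = 9.749 + 2 × 11.8125 = 33.3740
α = (7/6)·(1 − 9.749/33.3740) = 0.826

α = 0.826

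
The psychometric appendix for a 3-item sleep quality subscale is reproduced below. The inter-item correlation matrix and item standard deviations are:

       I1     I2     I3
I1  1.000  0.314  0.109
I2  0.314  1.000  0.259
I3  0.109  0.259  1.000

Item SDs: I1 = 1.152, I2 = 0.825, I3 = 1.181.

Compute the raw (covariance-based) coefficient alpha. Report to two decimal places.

Σσ²ᵢ = 1.152² + 0.825² + 1.181² = 3.4025
Covariances σ_ij = r_ij · s_i · s_j:
  σ(I1,I2) = 0.314 × 1.152 × 0.825 = 0.2984
  σ(I1,I3) = 0.109 × 1.152 × 1.181 = 0.1483
  σ(I2,I3) = 0.259 × 0.825 × 1.181 = 0.2524
σ²_T = Σσ²ᵢ + 2·Σσ_ij = 3.4025 + 2 × 0.6991 = 4.8007
α = (3/2)·(1 − 3.4025/4.8007) = 0.44

α = 0.44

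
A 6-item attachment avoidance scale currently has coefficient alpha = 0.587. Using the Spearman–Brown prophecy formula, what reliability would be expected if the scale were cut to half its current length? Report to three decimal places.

predicted reliability = 0.415

Length factor m = 1/2
α' = m·α / (1 − (1−m)·α)
   = 1/2 × 0.587 / (1 − (1 − 1/2) × 0.587)
   = 0.2935 / 0.7065 = 0.415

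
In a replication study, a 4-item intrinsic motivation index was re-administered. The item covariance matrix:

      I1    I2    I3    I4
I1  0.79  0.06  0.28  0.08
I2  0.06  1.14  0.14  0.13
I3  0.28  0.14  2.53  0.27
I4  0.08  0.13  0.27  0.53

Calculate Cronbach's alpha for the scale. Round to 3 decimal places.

Cronbach's alpha = 0.370

Σσᵢ² = 0.79 + 1.14 + 2.53 + 0.53 = 4.99
Sum of the distinct covariances = 0.96
σ²_T = 4.99 + 2 × 0.96 = 6.91
α = (k/(k−1))·(1 − Σσᵢ²/σ²_T) = (4/3)·(1 − 4.99/6.91) = 0.370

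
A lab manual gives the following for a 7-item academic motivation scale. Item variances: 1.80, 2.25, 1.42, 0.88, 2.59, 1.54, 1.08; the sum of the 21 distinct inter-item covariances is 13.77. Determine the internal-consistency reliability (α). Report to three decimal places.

sum of item variances = 1.80 + 2.25 + 1.42 + 0.88 + 2.59 + 1.54 + 1.08 = 11.56
Sum of distinct covariances = 13.77
total variance = sum of item variances + 2·Σcov = 11.56 + 2 × 13.77 = 39.10
α = (7/6)·(1 − 11.56/39.10) = 0.822

α = 0.822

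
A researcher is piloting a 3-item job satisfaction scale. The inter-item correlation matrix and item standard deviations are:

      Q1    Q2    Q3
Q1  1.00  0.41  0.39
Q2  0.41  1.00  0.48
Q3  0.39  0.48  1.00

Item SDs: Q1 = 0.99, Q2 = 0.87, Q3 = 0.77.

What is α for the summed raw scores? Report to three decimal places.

α = 0.682

Σσ²ᵢ = 0.99² + 0.87² + 0.77² = 2.3299
Covariances σ_ij = r_ij · s_i · s_j:
  σ(Q1,Q2) = 0.41 × 0.99 × 0.87 = 0.3531
  σ(Q1,Q3) = 0.39 × 0.99 × 0.77 = 0.2973
  σ(Q2,Q3) = 0.48 × 0.87 × 0.77 = 0.3216
σ²_T = Σσ²ᵢ + 2·Σσ_ij = 2.3299 + 2 × 0.9720 = 4.2739
α = (3/2)·(1 − 2.3299/4.2739) = 0.682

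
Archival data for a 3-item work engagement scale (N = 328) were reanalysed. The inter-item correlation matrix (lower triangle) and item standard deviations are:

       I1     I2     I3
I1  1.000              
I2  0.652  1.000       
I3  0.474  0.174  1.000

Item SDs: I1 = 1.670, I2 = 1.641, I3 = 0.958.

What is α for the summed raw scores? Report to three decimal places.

Σσ²ᵢ = 1.670² + 1.641² + 0.958² = 6.3995
Covariances σ_ij = r_ij · s_i · s_j:
  σ(I1,I2) = 0.652 × 1.670 × 1.641 = 1.7868
  σ(I1,I3) = 0.474 × 1.670 × 0.958 = 0.7583
  σ(I2,I3) = 0.174 × 1.641 × 0.958 = 0.2735
σ²_T = Σσ²ᵢ + 2·Σσ_ij = 6.3995 + 2 × 2.8186 = 12.0367
α = (3/2)·(1 − 6.3995/12.0367) = 0.703

α = 0.703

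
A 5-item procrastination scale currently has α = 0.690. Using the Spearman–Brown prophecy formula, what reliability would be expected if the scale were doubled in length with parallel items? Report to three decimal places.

predicted reliability = 0.817

Length factor m = 2
α' = m·α / (1 + (m−1)·α)
   = 2 × 0.690 / (1 + (2 − 1) × 0.690)
   = 1.3800 / 1.6900 = 0.817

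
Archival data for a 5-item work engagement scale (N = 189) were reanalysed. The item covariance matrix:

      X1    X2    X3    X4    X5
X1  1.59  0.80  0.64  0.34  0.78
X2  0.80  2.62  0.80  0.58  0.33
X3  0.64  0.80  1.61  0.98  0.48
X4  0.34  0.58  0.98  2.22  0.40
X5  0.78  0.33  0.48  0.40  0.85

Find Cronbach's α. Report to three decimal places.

α = 0.725

Σσᵢ² = 1.59 + 2.62 + 1.61 + 2.22 + 0.85 = 8.89
Sum of off-diagonal covariances = 6.13
σ²_total = 8.89 + 2 × 6.13 = 21.15
α = (k/(k−1))·(1 − Σσᵢ²/σ²_total) = (5/4)·(1 − 8.89/21.15) = 0.725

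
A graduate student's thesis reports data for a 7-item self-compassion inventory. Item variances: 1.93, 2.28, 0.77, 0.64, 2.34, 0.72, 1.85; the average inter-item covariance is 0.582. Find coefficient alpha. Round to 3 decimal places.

ΣVar(i) = 1.93 + 2.28 + 0.77 + 0.64 + 2.34 + 0.72 + 1.85 = 10.53
Sum of the 21 distinct covariances = 21 × 0.582 = 12.222
Var(T) = ΣVar(i) + 2·Σcov = 10.53 + 2 × 12.222 = 34.974
α = (7/6)·(1 − 10.53/34.974) = 0.815

coefficient alpha = 0.815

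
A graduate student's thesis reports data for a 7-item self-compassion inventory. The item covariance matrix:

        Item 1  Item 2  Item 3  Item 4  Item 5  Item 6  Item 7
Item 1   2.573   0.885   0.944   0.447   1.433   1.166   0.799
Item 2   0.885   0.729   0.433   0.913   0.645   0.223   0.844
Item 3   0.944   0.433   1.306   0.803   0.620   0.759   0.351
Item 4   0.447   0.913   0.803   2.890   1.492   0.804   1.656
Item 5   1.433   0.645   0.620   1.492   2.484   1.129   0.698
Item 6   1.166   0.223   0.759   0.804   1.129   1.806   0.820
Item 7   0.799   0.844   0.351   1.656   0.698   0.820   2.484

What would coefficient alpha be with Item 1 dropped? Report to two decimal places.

Remaining items: Item 2, Item 3, Item 4, Item 5, Item 6, Item 7 (k = 6).
Σσ²ᵢ = 0.729 + 1.306 + 2.890 + 2.484 + 1.806 + 2.484 = 11.699
σ²_total = 11.699 + 2 × 12.190 = 36.079
α (item deleted) = (6/5)·(1 − 11.699/36.079) = 0.81

α = 0.81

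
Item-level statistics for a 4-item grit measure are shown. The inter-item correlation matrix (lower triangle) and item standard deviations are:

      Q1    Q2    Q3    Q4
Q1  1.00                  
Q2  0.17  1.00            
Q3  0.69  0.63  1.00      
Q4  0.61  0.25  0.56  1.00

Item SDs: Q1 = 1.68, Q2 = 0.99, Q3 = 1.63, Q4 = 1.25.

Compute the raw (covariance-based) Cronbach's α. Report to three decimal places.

Σσ²ᵢ = 1.68² + 0.99² + 1.63² + 1.25² = 8.0219
Covariances σ_ij = r_ij · s_i · s_j:
  σ(Q1,Q2) = 0.17 × 1.68 × 0.99 = 0.2827
  σ(Q1,Q3) = 0.69 × 1.68 × 1.63 = 1.8895
  σ(Q1,Q4) = 0.61 × 1.68 × 1.25 = 1.2810
  σ(Q2,Q3) = 0.63 × 0.99 × 1.63 = 1.0166
  σ(Q2,Q4) = 0.25 × 0.99 × 1.25 = 0.3094
  σ(Q3,Q4) = 0.56 × 1.63 × 1.25 = 1.1410
σ²_T = Σσ²ᵢ + 2·Σσ_ij = 8.0219 + 2 × 5.9202 = 19.8623
α = (4/3)·(1 − 8.0219/19.8623) = 0.795

Cronbach's α = 0.795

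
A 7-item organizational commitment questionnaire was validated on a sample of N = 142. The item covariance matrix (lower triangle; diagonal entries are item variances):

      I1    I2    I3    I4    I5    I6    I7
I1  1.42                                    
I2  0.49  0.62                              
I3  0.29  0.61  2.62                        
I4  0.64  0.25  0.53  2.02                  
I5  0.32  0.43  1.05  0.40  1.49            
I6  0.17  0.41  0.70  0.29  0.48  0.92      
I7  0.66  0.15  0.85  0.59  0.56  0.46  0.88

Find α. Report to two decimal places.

sum of item variances = 1.42 + 0.62 + 2.62 + 2.02 + 1.49 + 0.92 + 0.88 = 9.97
Sum of off-diagonal covariances = 10.33
σ²_T = 9.97 + 2 × 10.33 = 30.63
α = (k/(k−1))·(1 − sum of item variances/σ²_T) = (7/6)·(1 − 9.97/30.63) = 0.79

α = 0.79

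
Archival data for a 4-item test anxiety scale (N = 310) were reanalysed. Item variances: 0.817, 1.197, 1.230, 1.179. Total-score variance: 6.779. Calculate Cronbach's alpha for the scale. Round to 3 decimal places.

Cronbach's alpha = 0.463

Σσ²ᵢ = 0.817 + 1.197 + 1.230 + 1.179 = 4.423
α = (k/(k−1))·(1 − Σσ²ᵢ/σ²_T) = (4/3)·(1 − 4.423/6.779) = 0.463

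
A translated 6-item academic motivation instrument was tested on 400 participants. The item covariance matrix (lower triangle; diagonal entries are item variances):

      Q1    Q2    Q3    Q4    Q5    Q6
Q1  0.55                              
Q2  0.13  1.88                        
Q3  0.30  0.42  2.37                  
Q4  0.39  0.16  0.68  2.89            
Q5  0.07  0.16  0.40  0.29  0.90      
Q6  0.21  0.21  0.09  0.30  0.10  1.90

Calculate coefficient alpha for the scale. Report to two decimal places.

coefficient alpha = 0.51

Σσᵢ² = 0.55 + 1.88 + 2.37 + 2.89 + 0.90 + 1.90 = 10.49
Sum of off-diagonal covariances = 3.91
σ²_T = 10.49 + 2 × 3.91 = 18.31
α = (k/(k−1))·(1 − Σσᵢ²/σ²_T) = (6/5)·(1 − 10.49/18.31) = 0.51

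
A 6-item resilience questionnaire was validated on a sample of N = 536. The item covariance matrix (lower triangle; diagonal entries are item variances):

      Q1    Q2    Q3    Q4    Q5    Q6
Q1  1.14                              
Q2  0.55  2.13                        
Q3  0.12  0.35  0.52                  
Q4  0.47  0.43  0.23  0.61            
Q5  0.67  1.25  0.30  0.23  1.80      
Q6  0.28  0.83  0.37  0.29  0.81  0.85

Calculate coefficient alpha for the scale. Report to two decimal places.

ΣVar(i) = 1.14 + 2.13 + 0.52 + 0.61 + 1.80 + 0.85 = 7.05
Sum of off-diagonal covariances = 7.18
total variance = 7.05 + 2 × 7.18 = 21.41
α = (k/(k−1))·(1 − ΣVar(i)/total variance) = (6/5)·(1 − 7.05/21.41) = 0.80

coefficient alpha = 0.80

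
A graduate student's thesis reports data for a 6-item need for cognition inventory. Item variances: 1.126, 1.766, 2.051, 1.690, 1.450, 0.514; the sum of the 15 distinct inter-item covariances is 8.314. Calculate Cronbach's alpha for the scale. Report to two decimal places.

ΣVar(i) = 1.126 + 1.766 + 2.051 + 1.690 + 1.450 + 0.514 = 8.597
Sum of distinct covariances = 8.314
total variance = ΣVar(i) + 2·Σcov = 8.597 + 2 × 8.314 = 25.225
α = (6/5)·(1 − 8.597/25.225) = 0.79

α = 0.79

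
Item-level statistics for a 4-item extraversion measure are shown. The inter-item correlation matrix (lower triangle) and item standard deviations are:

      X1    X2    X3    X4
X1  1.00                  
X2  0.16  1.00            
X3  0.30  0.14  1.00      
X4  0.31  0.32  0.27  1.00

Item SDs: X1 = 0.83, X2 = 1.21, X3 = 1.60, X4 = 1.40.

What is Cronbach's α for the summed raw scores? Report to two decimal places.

Σσ²ᵢ = 0.83² + 1.21² + 1.60² + 1.40² = 6.6730
Covariances σ_ij = r_ij · s_i · s_j:
  σ(X1,X2) = 0.16 × 0.83 × 1.21 = 0.1607
  σ(X1,X3) = 0.30 × 0.83 × 1.60 = 0.3984
  σ(X1,X4) = 0.31 × 0.83 × 1.40 = 0.3602
  σ(X2,X3) = 0.14 × 1.21 × 1.60 = 0.2710
  σ(X2,X4) = 0.32 × 1.21 × 1.40 = 0.5421
  σ(X3,X4) = 0.27 × 1.60 × 1.40 = 0.6048
σ²_T = Σσ²ᵢ + 2·Σσ_ij = 6.6730 + 2 × 2.3372 = 11.3474
α = (4/3)·(1 − 6.6730/11.3474) = 0.55

Cronbach's α = 0.55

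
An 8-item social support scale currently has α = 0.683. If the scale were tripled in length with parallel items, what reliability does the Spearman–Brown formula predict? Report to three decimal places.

predicted reliability = 0.866

Length factor m = 3
α' = m·α / (1 + (m−1)·α)
   = 3 × 0.683 / (1 + (3 − 1) × 0.683)
   = 2.0490 / 2.3660 = 0.866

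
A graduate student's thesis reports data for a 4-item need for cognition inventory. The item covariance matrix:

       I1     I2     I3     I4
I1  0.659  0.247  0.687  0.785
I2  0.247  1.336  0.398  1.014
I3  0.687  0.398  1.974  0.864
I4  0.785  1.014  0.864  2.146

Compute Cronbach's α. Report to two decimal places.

ΣVar(i) = 0.659 + 1.336 + 1.974 + 2.146 = 6.115
Σ_{i<j} σ_ij = 3.995
σ²_T = 6.115 + 2 × 3.995 = 14.105
α = (k/(k−1))·(1 − ΣVar(i)/σ²_T) = (4/3)·(1 − 6.115/14.105) = 0.76

Cronbach's α = 0.76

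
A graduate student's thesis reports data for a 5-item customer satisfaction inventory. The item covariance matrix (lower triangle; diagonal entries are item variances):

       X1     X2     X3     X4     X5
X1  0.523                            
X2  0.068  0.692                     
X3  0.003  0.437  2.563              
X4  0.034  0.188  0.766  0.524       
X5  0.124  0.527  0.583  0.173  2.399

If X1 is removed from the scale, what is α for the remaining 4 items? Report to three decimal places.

α = 0.619

Remaining items: X2, X3, X4, X5 (k = 4).
Σσ²ᵢ = 0.692 + 2.563 + 0.524 + 2.399 = 6.178
σ²_T = 6.178 + 2 × 2.674 = 11.526
α (item deleted) = (4/3)·(1 − 6.178/11.526) = 0.619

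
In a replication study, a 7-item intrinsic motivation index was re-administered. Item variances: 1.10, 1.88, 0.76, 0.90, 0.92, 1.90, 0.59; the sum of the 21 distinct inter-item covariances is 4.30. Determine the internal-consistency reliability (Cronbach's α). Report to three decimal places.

Cronbach's α = 0.603

ΣVar(i) = 1.10 + 1.88 + 0.76 + 0.90 + 0.92 + 1.90 + 0.59 = 8.05
Sum of distinct covariances = 4.30
Var(T) = ΣVar(i) + 2·Σcov = 8.05 + 2 × 4.30 = 16.65
α = (7/6)·(1 − 8.05/16.65) = 0.603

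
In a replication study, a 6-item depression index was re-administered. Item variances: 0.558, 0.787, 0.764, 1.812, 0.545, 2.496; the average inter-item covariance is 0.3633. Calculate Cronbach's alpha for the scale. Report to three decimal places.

ΣVar(i) = 0.558 + 0.787 + 0.764 + 1.812 + 0.545 + 2.496 = 6.962
Sum of the 15 distinct covariances = 15 × 0.3633 = 5.4495
Var(T) = ΣVar(i) + 2·Σcov = 6.962 + 2 × 5.4495 = 17.8610
α = (6/5)·(1 − 6.962/17.8610) = 0.732

Cronbach's alpha = 0.732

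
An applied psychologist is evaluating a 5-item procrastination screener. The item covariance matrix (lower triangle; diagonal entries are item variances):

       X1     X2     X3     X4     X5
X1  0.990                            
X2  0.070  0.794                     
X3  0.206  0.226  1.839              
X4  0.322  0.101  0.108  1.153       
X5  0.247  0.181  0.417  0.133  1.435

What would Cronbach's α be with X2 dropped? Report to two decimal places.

α = 0.46

Remaining items: X1, X3, X4, X5 (k = 4).
Σσᵢ² = 0.990 + 1.839 + 1.153 + 1.435 = 5.417
σ²_total = 5.417 + 2 × 1.433 = 8.283
α (item deleted) = (4/3)·(1 − 5.417/8.283) = 0.46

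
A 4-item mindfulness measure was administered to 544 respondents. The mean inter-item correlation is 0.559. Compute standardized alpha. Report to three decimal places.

Standardized α = k·r̄ / (1 + (k−1)·r̄) = 4 × 0.559 / (1 + 3 × 0.559)
  = 2.2360 / 2.6770 = 0.835

α = 0.835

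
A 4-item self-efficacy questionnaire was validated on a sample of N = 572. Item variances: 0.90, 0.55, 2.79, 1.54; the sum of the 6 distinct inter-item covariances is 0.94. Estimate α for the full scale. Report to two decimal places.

α = 0.33

sum of item variances = 0.90 + 0.55 + 2.79 + 1.54 = 5.78
Sum of distinct covariances = 0.94
total variance = sum of item variances + 2·Σcov = 5.78 + 2 × 0.94 = 7.66
α = (4/3)·(1 − 5.78/7.66) = 0.33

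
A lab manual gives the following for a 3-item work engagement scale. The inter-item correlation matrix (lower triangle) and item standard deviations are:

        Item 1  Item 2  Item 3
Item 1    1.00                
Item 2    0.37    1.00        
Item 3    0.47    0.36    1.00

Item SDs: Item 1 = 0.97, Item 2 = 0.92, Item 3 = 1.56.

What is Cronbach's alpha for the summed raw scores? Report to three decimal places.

Cronbach's alpha = 0.637

Σσ²ᵢ = 0.97² + 0.92² + 1.56² = 4.2209
Covariances σ_ij = r_ij · s_i · s_j:
  σ(Item 1,Item 2) = 0.37 × 0.97 × 0.92 = 0.3302
  σ(Item 1,Item 3) = 0.47 × 0.97 × 1.56 = 0.7112
  σ(Item 2,Item 3) = 0.36 × 0.92 × 1.56 = 0.5167
σ²_T = Σσ²ᵢ + 2·Σσ_ij = 4.2209 + 2 × 1.5581 = 7.3371
α = (3/2)·(1 − 4.2209/7.3371) = 0.637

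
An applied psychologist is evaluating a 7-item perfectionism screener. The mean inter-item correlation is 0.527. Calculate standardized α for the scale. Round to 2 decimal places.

Standardized α = k·r̄ / (1 + (k−1)·r̄) = 7 × 0.527 / (1 + 6 × 0.527)
  = 3.6890 / 4.1620 = 0.89

α = 0.89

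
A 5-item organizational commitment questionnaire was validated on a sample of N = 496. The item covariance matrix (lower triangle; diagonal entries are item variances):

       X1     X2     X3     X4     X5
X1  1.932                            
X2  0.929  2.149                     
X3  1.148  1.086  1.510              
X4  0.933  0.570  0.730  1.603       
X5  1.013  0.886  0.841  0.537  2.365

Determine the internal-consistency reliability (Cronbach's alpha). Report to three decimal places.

Cronbach's alpha = 0.806

sum of item variances = 1.932 + 2.149 + 1.510 + 1.603 + 2.365 = 9.559
Σ_{i<j} σ_ij = 8.673
σ²_T = 9.559 + 2 × 8.673 = 26.905
α = (k/(k−1))·(1 − sum of item variances/σ²_T) = (5/4)·(1 − 9.559/26.905) = 0.806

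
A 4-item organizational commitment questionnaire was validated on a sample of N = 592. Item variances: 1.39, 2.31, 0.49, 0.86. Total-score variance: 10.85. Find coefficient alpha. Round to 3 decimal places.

Σσᵢ² = 1.39 + 2.31 + 0.49 + 0.86 = 5.05
α = (k/(k−1))·(1 − Σσᵢ²/total variance) = (4/3)·(1 − 5.05/10.85) = 0.713

α = 0.713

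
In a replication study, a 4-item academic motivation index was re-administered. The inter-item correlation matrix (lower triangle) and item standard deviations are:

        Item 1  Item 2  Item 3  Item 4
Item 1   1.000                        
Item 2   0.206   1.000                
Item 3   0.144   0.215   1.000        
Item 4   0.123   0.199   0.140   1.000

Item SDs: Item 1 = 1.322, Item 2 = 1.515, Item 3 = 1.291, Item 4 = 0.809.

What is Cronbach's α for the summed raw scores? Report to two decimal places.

Σσ²ᵢ = 1.322² + 1.515² + 1.291² + 0.809² = 6.3641
Covariances σ_ij = r_ij · s_i · s_j:
  σ(Item 1,Item 2) = 0.206 × 1.322 × 1.515 = 0.4126
  σ(Item 1,Item 3) = 0.144 × 1.322 × 1.291 = 0.2458
  σ(Item 1,Item 4) = 0.123 × 1.322 × 0.809 = 0.1315
  σ(Item 2,Item 3) = 0.215 × 1.515 × 1.291 = 0.4205
  σ(Item 2,Item 4) = 0.199 × 1.515 × 0.809 = 0.2439
  σ(Item 3,Item 4) = 0.140 × 1.291 × 0.809 = 0.1462
σ²_T = Σσ²ᵢ + 2·Σσ_ij = 6.3641 + 2 × 1.6005 = 9.5651
α = (4/3)·(1 − 6.3641/9.5651) = 0.45

Cronbach's α = 0.45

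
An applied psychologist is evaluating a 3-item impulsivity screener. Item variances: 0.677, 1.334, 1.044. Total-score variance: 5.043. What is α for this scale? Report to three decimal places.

α = 0.591

Σσᵢ² = 0.677 + 1.334 + 1.044 = 3.055
α = (k/(k−1))·(1 − Σσᵢ²/σ²_total) = (3/2)·(1 − 3.055/5.043) = 0.591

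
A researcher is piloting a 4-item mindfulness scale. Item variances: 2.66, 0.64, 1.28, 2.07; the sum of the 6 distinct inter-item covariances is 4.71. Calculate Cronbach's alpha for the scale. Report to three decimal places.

Σσᵢ² = 2.66 + 0.64 + 1.28 + 2.07 = 6.65
Sum of distinct covariances = 4.71
total variance = Σσᵢ² + 2·Σcov = 6.65 + 2 × 4.71 = 16.07
α = (4/3)·(1 − 6.65/16.07) = 0.782

α = 0.782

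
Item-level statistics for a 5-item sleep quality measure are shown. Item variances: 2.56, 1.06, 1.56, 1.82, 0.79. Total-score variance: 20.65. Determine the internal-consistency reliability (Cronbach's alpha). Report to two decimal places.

Σσᵢ² = 2.56 + 1.06 + 1.56 + 1.82 + 0.79 = 7.79
α = (k/(k−1))·(1 − Σσᵢ²/σ²_T) = (5/4)·(1 − 7.79/20.65) = 0.78

α = 0.78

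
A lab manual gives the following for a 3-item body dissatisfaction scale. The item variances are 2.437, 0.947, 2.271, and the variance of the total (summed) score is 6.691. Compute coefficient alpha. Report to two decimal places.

coefficient alpha = 0.23

ΣVar(i) = 2.437 + 0.947 + 2.271 = 5.655
α = (k/(k−1))·(1 − ΣVar(i)/total variance) = (3/2)·(1 − 5.655/6.691) = 0.23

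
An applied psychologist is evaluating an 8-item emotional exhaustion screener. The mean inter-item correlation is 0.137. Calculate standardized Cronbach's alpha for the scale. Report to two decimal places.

standardized Cronbach's alpha = 0.56

Standardized α = k·r̄ / (1 + (k−1)·r̄) = 8 × 0.137 / (1 + 7 × 0.137)
  = 1.0960 / 1.9590 = 0.56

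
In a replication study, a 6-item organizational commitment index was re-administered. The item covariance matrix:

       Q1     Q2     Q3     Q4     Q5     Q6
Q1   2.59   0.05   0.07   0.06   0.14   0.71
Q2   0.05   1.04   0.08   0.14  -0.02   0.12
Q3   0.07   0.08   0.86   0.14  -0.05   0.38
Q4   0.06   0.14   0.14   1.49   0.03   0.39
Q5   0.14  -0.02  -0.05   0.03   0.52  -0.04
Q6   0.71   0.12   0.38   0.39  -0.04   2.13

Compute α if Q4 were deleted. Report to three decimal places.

α = 0.359

Remaining items: Q1, Q2, Q3, Q5, Q6 (k = 5).
Σσᵢ² = 2.59 + 1.04 + 0.86 + 0.52 + 2.13 = 7.14
σ²_T = 7.14 + 2 × 1.44 = 10.02
α (item deleted) = (5/4)·(1 − 7.14/10.02) = 0.359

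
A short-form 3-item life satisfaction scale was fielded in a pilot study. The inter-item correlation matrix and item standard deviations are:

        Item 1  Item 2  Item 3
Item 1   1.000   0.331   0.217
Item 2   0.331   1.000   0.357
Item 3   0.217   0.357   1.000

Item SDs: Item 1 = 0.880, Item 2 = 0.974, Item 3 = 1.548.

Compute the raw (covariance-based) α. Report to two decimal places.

α = 0.53

Σσ²ᵢ = 0.880² + 0.974² + 1.548² = 4.1194
Covariances σ_ij = r_ij · s_i · s_j:
  σ(Item 1,Item 2) = 0.331 × 0.880 × 0.974 = 0.2837
  σ(Item 1,Item 3) = 0.217 × 0.880 × 1.548 = 0.2956
  σ(Item 2,Item 3) = 0.357 × 0.974 × 1.548 = 0.5383
σ²_T = Σσ²ᵢ + 2·Σσ_ij = 4.1194 + 2 × 1.1176 = 6.3546
α = (3/2)·(1 − 4.1194/6.3546) = 0.53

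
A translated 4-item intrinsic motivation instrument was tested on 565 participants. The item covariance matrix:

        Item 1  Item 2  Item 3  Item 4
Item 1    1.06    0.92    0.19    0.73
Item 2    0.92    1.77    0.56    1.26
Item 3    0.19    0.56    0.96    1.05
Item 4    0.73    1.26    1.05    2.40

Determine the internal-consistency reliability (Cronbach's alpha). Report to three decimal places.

Σσᵢ² = 1.06 + 1.77 + 0.96 + 2.40 = 6.19
Sum of off-diagonal covariances = 4.71
σ²_T = 6.19 + 2 × 4.71 = 15.61
α = (k/(k−1))·(1 − Σσᵢ²/σ²_T) = (4/3)·(1 − 6.19/15.61) = 0.805

α = 0.805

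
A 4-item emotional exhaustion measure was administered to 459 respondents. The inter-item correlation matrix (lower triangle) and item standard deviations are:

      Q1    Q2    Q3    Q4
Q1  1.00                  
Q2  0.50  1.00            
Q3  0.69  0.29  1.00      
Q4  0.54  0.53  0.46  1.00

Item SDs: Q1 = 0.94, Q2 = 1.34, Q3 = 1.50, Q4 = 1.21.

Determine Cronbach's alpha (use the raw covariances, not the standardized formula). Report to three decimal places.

α = 0.779

Σσ²ᵢ = 0.94² + 1.34² + 1.50² + 1.21² = 6.3933
Covariances σ_ij = r_ij · s_i · s_j:
  σ(Q1,Q2) = 0.50 × 0.94 × 1.34 = 0.6298
  σ(Q1,Q3) = 0.69 × 0.94 × 1.50 = 0.9729
  σ(Q1,Q4) = 0.54 × 0.94 × 1.21 = 0.6142
  σ(Q2,Q3) = 0.29 × 1.34 × 1.50 = 0.5829
  σ(Q2,Q4) = 0.53 × 1.34 × 1.21 = 0.8593
  σ(Q3,Q4) = 0.46 × 1.50 × 1.21 = 0.8349
σ²_T = Σσ²ᵢ + 2·Σσ_ij = 6.3933 + 2 × 4.4940 = 15.3813
α = (4/3)·(1 − 6.3933/15.3813) = 0.779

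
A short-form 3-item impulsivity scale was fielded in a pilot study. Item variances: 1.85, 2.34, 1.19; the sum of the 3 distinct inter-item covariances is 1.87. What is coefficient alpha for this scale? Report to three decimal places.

Σσᵢ² = 1.85 + 2.34 + 1.19 = 5.38
Sum of distinct covariances = 1.87
σ²_T = Σσᵢ² + 2·Σcov = 5.38 + 2 × 1.87 = 9.12
α = (3/2)·(1 − 5.38/9.12) = 0.615

α = 0.615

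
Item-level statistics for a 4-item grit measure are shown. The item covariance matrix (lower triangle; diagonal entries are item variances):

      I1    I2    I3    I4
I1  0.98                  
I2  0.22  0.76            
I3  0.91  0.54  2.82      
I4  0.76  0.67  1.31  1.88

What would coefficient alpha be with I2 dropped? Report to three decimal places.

α = 0.768

Remaining items: I1, I3, I4 (k = 3).
Σσᵢ² = 0.98 + 2.82 + 1.88 = 5.68
total variance = 5.68 + 2 × 2.98 = 11.64
α (item deleted) = (3/2)·(1 − 5.68/11.64) = 0.768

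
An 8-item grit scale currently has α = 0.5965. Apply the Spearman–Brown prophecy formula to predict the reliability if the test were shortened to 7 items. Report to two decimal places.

Length factor m = 7/8 = 0.8750
α' = m·α / (1 − (1−m)·α)
   = 7/8 × 0.5965 / (1 − (1 − 7/8) × 0.5965)
   = 0.5219 / 0.9254 = 0.56

predicted reliability = 0.56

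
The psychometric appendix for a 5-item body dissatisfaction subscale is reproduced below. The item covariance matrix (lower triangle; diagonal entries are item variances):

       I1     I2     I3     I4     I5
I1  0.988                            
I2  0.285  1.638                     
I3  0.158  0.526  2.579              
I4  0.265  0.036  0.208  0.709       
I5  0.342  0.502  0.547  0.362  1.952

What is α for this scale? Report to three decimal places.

sum of item variances = 0.988 + 1.638 + 2.579 + 0.709 + 1.952 = 7.866
Σ_{i<j} σ_ij = 3.231
σ²_total = 7.866 + 2 × 3.231 = 14.328
α = (k/(k−1))·(1 − sum of item variances/σ²_total) = (5/4)·(1 − 7.866/14.328) = 0.564

α = 0.564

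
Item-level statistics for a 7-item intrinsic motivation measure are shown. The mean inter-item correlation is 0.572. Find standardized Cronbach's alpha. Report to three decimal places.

standardized Cronbach's alpha = 0.903

Standardized α = k·r̄ / (1 + (k−1)·r̄) = 7 × 0.572 / (1 + 6 × 0.572)
  = 4.0040 / 4.4320 = 0.903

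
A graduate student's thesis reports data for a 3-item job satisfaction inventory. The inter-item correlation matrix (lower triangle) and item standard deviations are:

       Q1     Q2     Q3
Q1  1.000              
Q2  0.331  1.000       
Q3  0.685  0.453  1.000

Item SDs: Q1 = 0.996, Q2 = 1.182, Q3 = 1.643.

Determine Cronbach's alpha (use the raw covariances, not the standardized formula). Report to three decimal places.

α = 0.727

Σσ²ᵢ = 0.996² + 1.182² + 1.643² = 5.0886
Covariances σ_ij = r_ij · s_i · s_j:
  σ(Q1,Q2) = 0.331 × 0.996 × 1.182 = 0.3897
  σ(Q1,Q3) = 0.685 × 0.996 × 1.643 = 1.1210
  σ(Q2,Q3) = 0.453 × 1.182 × 1.643 = 0.8797
σ²_T = Σσ²ᵢ + 2·Σσ_ij = 5.0886 + 2 × 2.3904 = 9.8694
α = (3/2)·(1 − 5.0886/9.8694) = 0.727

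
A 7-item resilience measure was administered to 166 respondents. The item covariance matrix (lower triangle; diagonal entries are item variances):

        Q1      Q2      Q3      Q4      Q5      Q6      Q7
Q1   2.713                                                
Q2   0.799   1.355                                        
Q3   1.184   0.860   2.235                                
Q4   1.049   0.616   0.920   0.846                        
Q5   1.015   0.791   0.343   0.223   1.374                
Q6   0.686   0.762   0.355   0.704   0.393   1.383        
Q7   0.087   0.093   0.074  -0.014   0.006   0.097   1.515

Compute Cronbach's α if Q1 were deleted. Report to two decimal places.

α = 0.71

Remaining items: Q2, Q3, Q4, Q5, Q6, Q7 (k = 6).
Σσᵢ² = 1.355 + 2.235 + 0.846 + 1.374 + 1.383 + 1.515 = 8.708
total variance = 8.708 + 2 × 6.223 = 21.154
α (item deleted) = (6/5)·(1 − 8.708/21.154) = 0.71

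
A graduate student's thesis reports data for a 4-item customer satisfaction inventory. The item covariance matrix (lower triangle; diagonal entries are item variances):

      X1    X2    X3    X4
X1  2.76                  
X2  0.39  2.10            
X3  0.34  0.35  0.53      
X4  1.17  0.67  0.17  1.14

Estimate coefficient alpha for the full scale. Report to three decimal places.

ΣVar(i) = 2.76 + 2.10 + 0.53 + 1.14 = 6.53
Sum of off-diagonal covariances = 3.09
total variance = 6.53 + 2 × 3.09 = 12.71
α = (k/(k−1))·(1 − ΣVar(i)/total variance) = (4/3)·(1 − 6.53/12.71) = 0.648

coefficient alpha = 0.648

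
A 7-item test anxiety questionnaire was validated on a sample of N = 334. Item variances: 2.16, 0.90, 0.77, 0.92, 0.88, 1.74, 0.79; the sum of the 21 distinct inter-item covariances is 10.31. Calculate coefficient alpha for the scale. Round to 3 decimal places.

ΣVar(i) = 2.16 + 0.90 + 0.77 + 0.92 + 0.88 + 1.74 + 0.79 = 8.16
Sum of distinct covariances = 10.31
total variance = ΣVar(i) + 2·Σcov = 8.16 + 2 × 10.31 = 28.78
α = (7/6)·(1 − 8.16/28.78) = 0.836

coefficient alpha = 0.836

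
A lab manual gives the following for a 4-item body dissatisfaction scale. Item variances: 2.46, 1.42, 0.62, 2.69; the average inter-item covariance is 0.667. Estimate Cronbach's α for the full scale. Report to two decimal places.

Σσᵢ² = 2.46 + 1.42 + 0.62 + 2.69 = 7.19
Sum of the 6 distinct covariances = 6 × 0.667 = 4.002
σ²_T = Σσᵢ² + 2·Σcov = 7.19 + 2 × 4.002 = 15.194
α = (4/3)·(1 − 7.19/15.194) = 0.70

α = 0.70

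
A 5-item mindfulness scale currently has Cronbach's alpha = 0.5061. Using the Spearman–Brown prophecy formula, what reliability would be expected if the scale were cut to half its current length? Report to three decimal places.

Length factor m = 1/2
α' = m·α / (1 − (1−m)·α)
   = 1/2 × 0.5061 / (1 − (1 − 1/2) × 0.5061)
   = 0.2530 / 0.7470 = 0.339

predicted reliability = 0.339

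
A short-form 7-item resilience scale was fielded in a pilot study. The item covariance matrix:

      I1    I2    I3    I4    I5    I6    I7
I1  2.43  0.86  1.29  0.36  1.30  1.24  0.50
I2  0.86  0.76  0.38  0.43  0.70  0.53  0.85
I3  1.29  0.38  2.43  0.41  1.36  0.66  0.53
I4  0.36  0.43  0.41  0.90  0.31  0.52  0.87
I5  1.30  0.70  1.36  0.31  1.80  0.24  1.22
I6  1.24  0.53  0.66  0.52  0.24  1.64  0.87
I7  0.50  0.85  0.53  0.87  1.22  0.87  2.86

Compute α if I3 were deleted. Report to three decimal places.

Remaining items: I1, I2, I4, I5, I6, I7 (k = 6).
Σσᵢ² = 2.43 + 0.76 + 0.90 + 1.80 + 1.64 + 2.86 = 10.39
total variance = 10.39 + 2 × 10.80 = 31.99
α (item deleted) = (6/5)·(1 − 10.39/31.99) = 0.810

α = 0.810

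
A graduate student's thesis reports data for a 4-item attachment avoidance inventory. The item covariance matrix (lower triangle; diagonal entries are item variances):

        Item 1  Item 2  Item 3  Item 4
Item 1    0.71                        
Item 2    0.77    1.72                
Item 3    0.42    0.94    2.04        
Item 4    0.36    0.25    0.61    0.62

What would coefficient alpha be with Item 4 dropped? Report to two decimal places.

coefficient alpha = 0.73

Remaining items: Item 1, Item 2, Item 3 (k = 3).
sum of item variances = 0.71 + 1.72 + 2.04 = 4.47
total variance = 4.47 + 2 × 2.13 = 8.73
α (item deleted) = (3/2)·(1 − 4.47/8.73) = 0.73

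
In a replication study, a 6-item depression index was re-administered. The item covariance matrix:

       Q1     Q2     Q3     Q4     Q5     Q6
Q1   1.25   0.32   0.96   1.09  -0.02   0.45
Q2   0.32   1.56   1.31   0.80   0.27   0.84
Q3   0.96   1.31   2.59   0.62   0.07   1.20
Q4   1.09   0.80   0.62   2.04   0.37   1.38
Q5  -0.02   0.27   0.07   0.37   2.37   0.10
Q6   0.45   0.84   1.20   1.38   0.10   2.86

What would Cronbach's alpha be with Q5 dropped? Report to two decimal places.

Remaining items: Q1, Q2, Q3, Q4, Q6 (k = 5).
sum of item variances = 1.25 + 1.56 + 2.59 + 2.04 + 2.86 = 10.30
Var(T) = 10.30 + 2 × 8.97 = 28.24
α (item deleted) = (5/4)·(1 − 10.30/28.24) = 0.79

Cronbach's alpha = 0.79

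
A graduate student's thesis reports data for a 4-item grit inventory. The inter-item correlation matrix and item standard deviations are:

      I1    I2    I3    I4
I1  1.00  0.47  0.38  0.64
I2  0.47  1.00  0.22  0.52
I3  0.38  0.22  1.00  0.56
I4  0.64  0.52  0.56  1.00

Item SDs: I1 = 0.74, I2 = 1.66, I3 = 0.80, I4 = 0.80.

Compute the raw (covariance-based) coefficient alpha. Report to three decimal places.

α = 0.699

Σσ²ᵢ = 0.74² + 1.66² + 0.80² + 0.80² = 4.5832
Covariances σ_ij = r_ij · s_i · s_j:
  σ(I1,I2) = 0.47 × 0.74 × 1.66 = 0.5773
  σ(I1,I3) = 0.38 × 0.74 × 0.80 = 0.2250
  σ(I1,I4) = 0.64 × 0.74 × 0.80 = 0.3789
  σ(I2,I3) = 0.22 × 1.66 × 0.80 = 0.2922
  σ(I2,I4) = 0.52 × 1.66 × 0.80 = 0.6906
  σ(I3,I4) = 0.56 × 0.80 × 0.80 = 0.3584
σ²_T = Σσ²ᵢ + 2·Σσ_ij = 4.5832 + 2 × 2.5224 = 9.6280
α = (4/3)·(1 − 4.5832/9.6280) = 0.699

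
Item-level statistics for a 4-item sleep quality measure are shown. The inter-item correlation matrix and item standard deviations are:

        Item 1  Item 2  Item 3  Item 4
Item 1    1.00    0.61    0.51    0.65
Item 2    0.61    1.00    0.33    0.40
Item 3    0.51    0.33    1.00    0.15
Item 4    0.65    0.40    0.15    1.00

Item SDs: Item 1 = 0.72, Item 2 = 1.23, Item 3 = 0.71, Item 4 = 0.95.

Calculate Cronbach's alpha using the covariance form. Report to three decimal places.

α = 0.734

Σσ²ᵢ = 0.72² + 1.23² + 0.71² + 0.95² = 3.4379
Covariances σ_ij = r_ij · s_i · s_j:
  σ(Item 1,Item 2) = 0.61 × 0.72 × 1.23 = 0.5402
  σ(Item 1,Item 3) = 0.51 × 0.72 × 0.71 = 0.2607
  σ(Item 1,Item 4) = 0.65 × 0.72 × 0.95 = 0.4446
  σ(Item 2,Item 3) = 0.33 × 1.23 × 0.71 = 0.2882
  σ(Item 2,Item 4) = 0.40 × 1.23 × 0.95 = 0.4674
  σ(Item 3,Item 4) = 0.15 × 0.71 × 0.95 = 0.1012
σ²_T = Σσ²ᵢ + 2·Σσ_ij = 3.4379 + 2 × 2.1023 = 7.6425
α = (4/3)·(1 − 3.4379/7.6425) = 0.734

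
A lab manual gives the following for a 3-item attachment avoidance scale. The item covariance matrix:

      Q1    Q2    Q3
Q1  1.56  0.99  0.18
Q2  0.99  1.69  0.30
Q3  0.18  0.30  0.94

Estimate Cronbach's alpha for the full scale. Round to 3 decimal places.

α = 0.619

Σσᵢ² = 1.56 + 1.69 + 0.94 = 4.19
Σ_{i<j} σ_ij = 1.47
σ²_total = 4.19 + 2 × 1.47 = 7.13
α = (k/(k−1))·(1 − Σσᵢ²/σ²_total) = (3/2)·(1 − 4.19/7.13) = 0.619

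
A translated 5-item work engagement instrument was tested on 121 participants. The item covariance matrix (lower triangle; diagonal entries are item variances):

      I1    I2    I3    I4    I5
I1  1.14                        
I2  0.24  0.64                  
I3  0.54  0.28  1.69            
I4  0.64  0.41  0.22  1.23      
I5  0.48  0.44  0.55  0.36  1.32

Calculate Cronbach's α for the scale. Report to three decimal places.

Cronbach's α = 0.725

Σσᵢ² = 1.14 + 0.64 + 1.69 + 1.23 + 1.32 = 6.02
Sum of off-diagonal covariances = 4.16
Var(T) = 6.02 + 2 × 4.16 = 14.34
α = (k/(k−1))·(1 − Σσᵢ²/Var(T)) = (5/4)·(1 − 6.02/14.34) = 0.725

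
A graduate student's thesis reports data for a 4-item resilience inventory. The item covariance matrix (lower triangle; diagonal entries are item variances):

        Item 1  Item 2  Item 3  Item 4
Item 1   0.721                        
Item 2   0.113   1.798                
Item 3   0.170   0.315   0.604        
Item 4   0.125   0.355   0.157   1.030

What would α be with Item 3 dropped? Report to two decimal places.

α = 0.38

Remaining items: Item 1, Item 2, Item 4 (k = 3).
Σσᵢ² = 0.721 + 1.798 + 1.030 = 3.549
σ²_T = 3.549 + 2 × 0.593 = 4.735
α (item deleted) = (3/2)·(1 − 3.549/4.735) = 0.38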